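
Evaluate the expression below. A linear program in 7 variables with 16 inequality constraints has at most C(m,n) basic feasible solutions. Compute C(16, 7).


Each vertex corresponds to some choice of n active constraints out of m, so the number of vertices is at most C(m, n) = m! / (n!(m-n)!).
m = 16, n = 7
Numerator: 16 * 15 * 14 * 13 * 12 * 11 * 10
Denominator: 7! = 5040
C(16, 7) = 11440


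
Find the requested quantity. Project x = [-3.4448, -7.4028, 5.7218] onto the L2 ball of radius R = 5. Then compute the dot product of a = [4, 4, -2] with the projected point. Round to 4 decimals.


Step 1: Compute ||x|| (intermediates to 6 decimals).
||x|| = sqrt((-3.4448)^2 + (-7.4028)^2 + 5.7218^2) = 9.97031
Step 2: Project.
Since ||x|| > R, scale = R/||x|| = 5/9.97031 = 0.501489, proj(x) = scale * x
proj(x) = [-1.727529, -3.712423, 2.86942]
Step 3: Dot product.
a^T * proj(x) = 4*(-1.727529) + 4*(-3.712423) - 2*2.86942 = -27.4986


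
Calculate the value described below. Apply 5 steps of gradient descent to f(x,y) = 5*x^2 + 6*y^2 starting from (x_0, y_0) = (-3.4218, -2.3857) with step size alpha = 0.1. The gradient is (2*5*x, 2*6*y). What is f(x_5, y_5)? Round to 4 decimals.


Gradient descent on f(x,y) = 5*x^2 + 6*y^2.
Starting point: (-3.4218, -2.3857), alpha = 0.1
Step 1: grad_x = 2*5*-3.4218 = -34.218, grad_y = 2*6*-2.3857 = -28.6284
  x_1 = -3.4218 - 0.1*-34.218 = 0.0
  y_1 = -2.3857 - 0.1*-28.6284 = 0.4771
Step 2: grad_x = 2*5*0.0 = 0.0, grad_y = 2*6*0.4771 = 5.7257
  x_2 = 0.0 - 0.1*0.0 = 0.0
  y_2 = 0.4771 - 0.1*5.7257 = -0.0954
Step 3: grad_x = 2*5*0.0 = 0.0, grad_y = 2*6*-0.0954 = -1.1451
  x_3 = 0.0 - 0.1*0.0 = 0.0
  y_3 = -0.0954 - 0.1*-1.1451 = 0.0191
Step 4: grad_x = 2*5*0.0 = 0.0, grad_y = 2*6*0.0191 = 0.229
  x_4 = 0.0 - 0.1*0.0 = 0.0
  y_4 = 0.0191 - 0.1*0.229 = -0.0038
Step 5: grad_x = 2*5*0.0 = 0.0, grad_y = 2*6*-0.0038 = -0.0458
  x_5 = 0.0 - 0.1*0.0 = 0.0
  y_5 = -0.0038 - 0.1*-0.0458 = 0.0008
f(0.0, 0.0008) = 5*0.0^2 + 6*0.0008^2 = 0.0


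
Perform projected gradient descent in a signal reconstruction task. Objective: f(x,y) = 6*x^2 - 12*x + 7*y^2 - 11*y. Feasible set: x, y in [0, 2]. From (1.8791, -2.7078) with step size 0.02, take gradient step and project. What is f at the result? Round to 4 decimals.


Step 1: Compute gradient at (1.8791, -2.7078).
grad_x = 2*6*1.8791 - 12 = 10.5492
grad_y = 2*7*-2.7078 - 11 = -48.9092
Step 2: Gradient step.
x_raw = 1.8791 - 0.02*10.5492 = 1.6681
y_raw = -2.7078 - 0.02*-48.9092 = -1.7296
Step 3: Project onto [0, 2].
x_proj = clip(1.6681) = 1.6681
y_proj = clip(-1.7296) = 0.0
Step 4: Evaluate f.
f(1.6681, 0.0) = -3.3217


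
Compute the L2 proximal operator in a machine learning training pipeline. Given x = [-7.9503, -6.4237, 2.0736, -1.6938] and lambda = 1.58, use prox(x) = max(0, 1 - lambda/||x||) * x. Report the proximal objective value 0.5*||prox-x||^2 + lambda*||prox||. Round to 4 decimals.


Step 1: Compute ||x||.
||x|| = 10.566
Step 2: Compute scaling factor.
scale = max(0, 1 - 1.58/10.566) = 0.8505
Step 3: prox(x) = [-6.7614, -5.4631, 1.7635, -1.4405]
||prox(x)|| = 8.986
Step 4: Proximal objective.
0.5*||prox-x||^2 = 1.2482
lambda*||prox|| = 14.1979
Total = 15.4461


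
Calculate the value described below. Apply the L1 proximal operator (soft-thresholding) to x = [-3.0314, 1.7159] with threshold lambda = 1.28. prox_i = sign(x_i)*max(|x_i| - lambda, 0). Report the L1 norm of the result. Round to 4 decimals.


Soft-thresholding with lambda = 1.28:
prox(-3.0314) = sign(-3.0314)*max(|-3.0314| - 1.28, 0) = -1.7514
prox(1.7159) = sign(1.7159)*max(|1.7159| - 1.28, 0) = 0.4359
prox(x) = [-1.7514, 0.4359]
||prox(x)||_1 = 1.7514 + 0.4359 = 2.1873


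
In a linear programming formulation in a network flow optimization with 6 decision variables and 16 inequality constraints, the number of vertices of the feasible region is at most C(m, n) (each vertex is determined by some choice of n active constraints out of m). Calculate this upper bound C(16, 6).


Each vertex corresponds to some choice of n active constraints out of m, so the number of vertices is at most C(m, n) = m! / (n!(m-n)!).
m = 16, n = 6
Numerator: 16 * 15 * 14 * 13 * 12 * 11
Denominator: 6! = 720
C(16, 6) = 8008


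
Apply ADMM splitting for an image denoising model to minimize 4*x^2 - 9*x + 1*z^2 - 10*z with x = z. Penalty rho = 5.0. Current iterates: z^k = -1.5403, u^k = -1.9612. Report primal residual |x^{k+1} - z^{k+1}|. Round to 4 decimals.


ADMM iteration with rho = 5.0, z^k = -1.5403, u^k = -1.9612
Step 1: x-update.
Minimize 4*x^2 - 9*x + (5.0/2)*(x + 1.5403 - 1.9612)^2
FOC: (2*4 + 5.0)*x = 9 + 5.0*(-1.5403 + 1.9612)
x^{k+1} = 0.8542
Step 2: z-update.
Minimize 1*z^2 - 10*z + (5.0/2)*(0.8542 - z - 1.9612)^2
FOC: (2*1 + 5.0)*z = 10 + 5.0*(0.8542 - 1.9612)
z^{k+1} = 0.6379
Step 3: u-update.
u^{k+1} = -1.9612 + 0.8542 - 0.6379 = -1.7449
Step 4: Primal residual = |0.8542 - 0.6379| = 0.2163


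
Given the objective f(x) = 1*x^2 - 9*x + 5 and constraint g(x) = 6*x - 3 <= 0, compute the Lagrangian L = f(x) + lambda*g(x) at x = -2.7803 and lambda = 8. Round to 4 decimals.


Step 1: Evaluate f(x).
f(-2.7803) = 1*(-2.7803)^2 - 9*(-2.7803) + 5 = 37.7528
Step 2: Evaluate g(x).
g(-2.7803) = 6*-2.7803 - 3 = -19.6818
Step 3: Compute Lagrangian.
L = 37.7528 + 8*-19.6818 = -119.7016


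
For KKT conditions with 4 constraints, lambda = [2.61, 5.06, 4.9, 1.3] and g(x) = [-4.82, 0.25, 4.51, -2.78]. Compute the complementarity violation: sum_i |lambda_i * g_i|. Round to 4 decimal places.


KKT complementary slackness check:
lambda_1 * g_1 = 2.61 * -4.82 = -12.5802
lambda_2 * g_2 = 5.06 * 0.25 = 1.265
lambda_3 * g_3 = 4.9 * 4.51 = 22.099
lambda_4 * g_4 = 1.3 * -2.78 = -3.614
Total violation = 12.5802 + 1.265 + 22.099 + 3.614 = 39.5582


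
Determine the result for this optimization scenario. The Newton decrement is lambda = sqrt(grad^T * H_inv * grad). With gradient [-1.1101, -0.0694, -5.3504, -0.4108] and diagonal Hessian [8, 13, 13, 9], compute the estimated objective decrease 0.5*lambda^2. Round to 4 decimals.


Step 1: H is diagonal, so H^(-1) * g = [-0.1388, -0.0053, -0.4116, -0.0456].
Step 2: g^T H^(-1) g = sum_i g_i^2 / H_ii
  = (-1.1101)^2/8 + (-0.0694)^2/13 + (-5.3504)^2/13 + (-0.4108)^2/9
  = 0.154 + 0.0004 + 2.2021 + 0.0188 = 2.3752
Step 3: Objective decrease = 0.5 * g^T H^(-1) g = 1.1876


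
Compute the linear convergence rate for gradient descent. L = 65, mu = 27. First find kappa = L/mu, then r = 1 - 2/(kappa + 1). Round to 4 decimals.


Step 1: Compute the condition number.
kappa = L/mu = 65/27 = 2.4074
Step 2: Compute the convergence rate.
r = 1 - 2/(kappa + 1) = 1 - 2*mu/(L + mu) = (L - mu)/(L + mu) = 38/92 = 0.413


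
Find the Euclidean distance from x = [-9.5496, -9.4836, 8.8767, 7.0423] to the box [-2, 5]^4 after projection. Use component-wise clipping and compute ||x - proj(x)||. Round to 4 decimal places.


Project each component onto [-2, 5].
clip(-9.5496) = -2.0, clip(-9.4836) = -2.0, clip(8.8767) = 5.0, clip(7.0423) = 5.0
Projection = [-2.0, -2.0, 5.0, 5.0]
Squared diffs: [56.9965, 56.0043, 15.0288, 4.171]
Distance = sqrt(132.2006) = 11.4978


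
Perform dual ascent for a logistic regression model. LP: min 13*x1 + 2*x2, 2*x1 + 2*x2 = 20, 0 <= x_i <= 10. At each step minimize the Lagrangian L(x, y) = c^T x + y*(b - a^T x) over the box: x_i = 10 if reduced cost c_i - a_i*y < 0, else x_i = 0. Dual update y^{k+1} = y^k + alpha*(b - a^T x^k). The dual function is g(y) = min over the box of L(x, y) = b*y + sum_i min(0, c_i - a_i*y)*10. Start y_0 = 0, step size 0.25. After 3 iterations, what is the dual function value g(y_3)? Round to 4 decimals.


Dual ascent for LP: min 13*x1 + 2*x2, 2*x1 + 2*x2 = 20, 0 <= x_i <= 10
Step 1: y^k = 0.0, reduced costs: (13.0, 2.0)
  x^k = (0.0, 0.0), subgradient = b - a^T x = 20.0
  y^{k+1} = 0.0 + 0.25*20.0 = 5.0
Step 2: y^k = 5.0, reduced costs: (3.0, -8.0)
  x^k = (0.0, 10.0), subgradient = b - a^T x = 0.0
  y^{k+1} = 5.0 + 0.25*0.0 = 5.0
Step 3: y^k = 5.0, reduced costs: (3.0, -8.0)
  x^k = (0.0, 10.0), subgradient = b - a^T x = 0.0
  y^{k+1} = 5.0 + 0.25*0.0 = 5.0
Dual objective at y_3 = 5.0: reduced costs (3.0, -8.0), box minimizer x = (0.0, 10.0)
g(y_3) = b*y + (c1 - a1*y)*x1 + (c2 - a2*y)*x2 = 20*5.0 + 3.0*0.0 + (-8.0)*10.0 = 100.0 + 0.0 - 80.0 = 20.0


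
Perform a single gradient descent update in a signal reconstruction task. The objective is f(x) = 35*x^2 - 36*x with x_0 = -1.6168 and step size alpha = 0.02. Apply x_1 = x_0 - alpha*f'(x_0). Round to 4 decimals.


We compute the gradient at x_0 and apply the update.
f'(x) = 70*x - 36
f'(-1.6168) = 70*-1.6168 - 36 = -149.176
x_1 = -1.6168 - 0.02*-149.176 = 1.3667


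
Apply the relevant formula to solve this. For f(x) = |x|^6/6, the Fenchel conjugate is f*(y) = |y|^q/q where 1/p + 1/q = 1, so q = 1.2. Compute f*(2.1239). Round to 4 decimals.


The conjugate exponent q satisfies 1/p + 1/q = 1.
p = 6, so q = 6/(6 - 1) = 1.2
|y|^q = 2.1239^1.2 = 2.4692
f*(2.1239) = 2.4692 / 1.2 = 2.0577


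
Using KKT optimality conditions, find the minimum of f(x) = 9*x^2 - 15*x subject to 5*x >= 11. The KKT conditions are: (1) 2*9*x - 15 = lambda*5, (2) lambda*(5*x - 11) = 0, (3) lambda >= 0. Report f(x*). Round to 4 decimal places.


Step 1: Try lambda = 0 (constraint inactive).
x_unc = 15/(2*9) = 0.8333
Check: 5*0.8333 = 4.1665 < 11 -- violated!
Step 2: Constraint must be active: 5*x = 11
x* = 11/5 = 2.2
lambda = (2*9*2.2 - 15)/5 = 4.92
Step 3: Compute optimal value.
f(x*) = 9*2.2^2 - 15*2.2 = 10.56


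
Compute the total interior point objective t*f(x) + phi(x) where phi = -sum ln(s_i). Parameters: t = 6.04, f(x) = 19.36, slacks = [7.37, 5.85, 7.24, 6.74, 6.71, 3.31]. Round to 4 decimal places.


Step 1: Compute log-barrier.
ln values: [1.9974, 1.7664, 1.9796, 1.9081, 1.9036, 1.1969]
phi = -(1.9974 + 1.7664 + 1.9796 + 1.9081 + 1.9036 + 1.1969) = -10.7521
Step 2: Compute augmented objective.
t*f(x) = 6.04*19.36 = 116.9344
Total = 116.9344 - 10.7521 = 106.1823


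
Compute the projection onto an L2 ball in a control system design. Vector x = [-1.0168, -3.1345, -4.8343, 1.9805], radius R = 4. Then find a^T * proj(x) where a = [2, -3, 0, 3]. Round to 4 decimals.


Step 1: Compute ||x|| (intermediates to 6 decimals).
||x|| = sqrt((-1.0168)^2 + (-3.1345)^2 + (-4.8343)^2 + 1.9805^2) = 6.176715
Step 2: Project.
Since ||x|| > R, scale = R/||x|| = 4/6.176715 = 0.647593, proj(x) = scale * x
proj(x) = [-0.658473, -2.02988, -3.130659, 1.282558]
Step 3: Dot product.
a^T * proj(x) = 2*(-0.658473) - 3*(-2.02988) + 0*(-3.130659) + 3*1.282558 = 8.6204


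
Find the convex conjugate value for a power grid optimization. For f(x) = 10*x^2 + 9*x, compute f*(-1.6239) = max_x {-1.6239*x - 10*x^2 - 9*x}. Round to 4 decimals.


f*(y) = sup_x {y*x - a*x^2 - b*x} = sup_x {(y-b)*x - a*x^2}
FOC: (y - b) - 2a*x = 0 => x* = (y - b)/(2a)
x* = (-1.6239 - 9)/(2*10) = -0.5312
f*(-1.6239) = (y-b)^2/(4a) = (-1.6239 - 9)^2/(4*10)
= 112.8673/40 = 2.8217


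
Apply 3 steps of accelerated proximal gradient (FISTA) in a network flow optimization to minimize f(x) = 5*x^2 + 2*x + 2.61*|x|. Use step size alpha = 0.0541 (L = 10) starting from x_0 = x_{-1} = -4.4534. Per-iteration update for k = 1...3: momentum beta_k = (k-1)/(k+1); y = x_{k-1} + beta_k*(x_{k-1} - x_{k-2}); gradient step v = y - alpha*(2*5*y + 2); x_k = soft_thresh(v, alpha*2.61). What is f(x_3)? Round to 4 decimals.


FISTA on f(x) = 5*x^2 + 2*x + 2.61*|x|
L = 10, alpha = 0.0541
Iteration 1: beta = 0.0, y = -4.4534 + 0.0*(-4.4534 + 4.4534) = -4.4534
  grad(y) = -42.534, v = y - alpha*grad = -2.1523
  prox(v) = soft_thresh(-2.1523, 0.1412) = -2.0111
Iteration 2: beta = 0.3333, y = -2.0111 + 0.3333*(-2.0111 + 4.4534) = -1.197
  grad(y) = -9.9701, v = y - alpha*grad = -0.6576
  prox(v) = soft_thresh(-0.6576, 0.1412) = -0.5164
Iteration 3: beta = 0.5, y = -0.5164 + 0.5*(-0.5164 + 2.0111) = 0.2309
  grad(y) = 4.3091, v = y - alpha*grad = -0.0022
  prox(v) = soft_thresh(-0.0022, 0.1412) = 0.0
f(x_3) = 5*0.0^2 + 2*0.0 + 2.61*|0.0| = 0.0


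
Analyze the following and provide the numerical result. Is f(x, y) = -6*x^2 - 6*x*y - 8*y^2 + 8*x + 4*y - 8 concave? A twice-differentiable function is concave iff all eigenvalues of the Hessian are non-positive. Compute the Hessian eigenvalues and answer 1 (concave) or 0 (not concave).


The Hessian of f(x,y) = -6*x^2 - 6*x*y - 8*y^2 + 8*x + 4*y - 8 is:
H = [[-12, -6], [-6, -16]]
Trace = -12 - 16 = -28
Determinant = -12*-16 - (-6)^2 = 156
Discriminant = (-28)^2 - 4*156 = 160.0
Eigenvalues: lambda_1 = -20.3246, lambda_2 = -7.6754
The function is concave.

1


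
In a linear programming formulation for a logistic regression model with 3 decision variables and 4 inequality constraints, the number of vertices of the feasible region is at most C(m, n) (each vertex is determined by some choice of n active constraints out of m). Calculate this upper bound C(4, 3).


Each vertex corresponds to some choice of n active constraints out of m, so the number of vertices is at most C(m, n) = m! / (n!(m-n)!).
m = 4, n = 3
Numerator: 4 * 3 * 2
Denominator: 3! = 6
C(4, 3) = 4


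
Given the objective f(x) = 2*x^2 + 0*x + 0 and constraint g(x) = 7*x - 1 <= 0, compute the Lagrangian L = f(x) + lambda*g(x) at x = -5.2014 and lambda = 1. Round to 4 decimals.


Step 1: Evaluate f(x).
f(-5.2014) = 2*(-5.2014)^2 + 0*(-5.2014) + 0 = 54.1091
Step 2: Evaluate g(x).
g(-5.2014) = 7*-5.2014 - 1 = -37.4098
Step 3: Compute Lagrangian.
L = 54.1091 + 1*-37.4098 = 16.6993


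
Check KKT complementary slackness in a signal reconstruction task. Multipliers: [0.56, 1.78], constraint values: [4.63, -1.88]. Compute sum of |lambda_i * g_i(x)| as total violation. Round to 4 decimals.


KKT complementary slackness check:
lambda_1 * g_1 = 0.56 * 4.63 = 2.5928
lambda_2 * g_2 = 1.78 * -1.88 = -3.3464
Total violation = 2.5928 + 3.3464 = 5.9392


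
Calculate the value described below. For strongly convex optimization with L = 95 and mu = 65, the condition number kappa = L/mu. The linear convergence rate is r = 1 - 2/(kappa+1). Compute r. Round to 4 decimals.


Step 1: Compute the condition number.
kappa = L/mu = 95/65 = 1.4615
Step 2: Compute the convergence rate.
r = 1 - 2/(kappa + 1) = 1 - 2*mu/(L + mu) = (L - mu)/(L + mu) = 30/160 = 0.1875


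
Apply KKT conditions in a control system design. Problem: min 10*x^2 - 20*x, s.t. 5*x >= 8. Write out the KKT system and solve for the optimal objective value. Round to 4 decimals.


Step 1: Try lambda = 0 (constraint inactive).
x_unc = 20/(2*10) = 1.0
Check: 5*1.0 = 5.0 < 8 -- violated!
Step 2: Constraint must be active: 5*x = 8
x* = 8/5 = 1.6
lambda = (2*10*1.6 - 20)/5 = 2.4
Step 3: Compute optimal value.
f(x*) = 10*1.6^2 - 20*1.6 = -6.4


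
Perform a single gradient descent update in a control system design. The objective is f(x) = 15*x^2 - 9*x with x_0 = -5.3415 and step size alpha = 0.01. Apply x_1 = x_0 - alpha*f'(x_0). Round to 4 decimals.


We compute the gradient at x_0 and apply the update.
f'(x) = 30*x - 9
f'(-5.3415) = 30*-5.3415 - 9 = -169.245
x_1 = -5.3415 - 0.01*-169.245 = -3.6491


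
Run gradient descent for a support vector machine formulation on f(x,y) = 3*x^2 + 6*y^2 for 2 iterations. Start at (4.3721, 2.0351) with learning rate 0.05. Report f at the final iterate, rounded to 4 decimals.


Gradient descent on f(x,y) = 3*x^2 + 6*y^2.
Starting point: (4.3721, 2.0351), alpha = 0.05
Step 1: grad_x = 2*3*4.3721 = 26.2326, grad_y = 2*6*2.0351 = 24.4212
  x_1 = 4.3721 - 0.05*26.2326 = 3.0605
  y_1 = 2.0351 - 0.05*24.4212 = 0.814
Step 2: grad_x = 2*3*3.0605 = 18.3628, grad_y = 2*6*0.814 = 9.7685
  x_2 = 3.0605 - 0.05*18.3628 = 2.1423
  y_2 = 0.814 - 0.05*9.7685 = 0.3256
f(2.1423, 0.3256) = 3*2.1423^2 + 6*0.3256^2 = 14.4049


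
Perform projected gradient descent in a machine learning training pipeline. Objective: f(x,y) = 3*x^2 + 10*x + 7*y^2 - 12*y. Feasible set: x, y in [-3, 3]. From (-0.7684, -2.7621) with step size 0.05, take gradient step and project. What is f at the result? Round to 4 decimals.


Step 1: Compute gradient at (-0.7684, -2.7621).
grad_x = 2*3*-0.7684 + 10 = 5.3896
grad_y = 2*7*-2.7621 - 12 = -50.6694
Step 2: Gradient step.
x_raw = -0.7684 - 0.05*5.3896 = -1.0379
y_raw = -2.7621 - 0.05*-50.6694 = -0.2286
Step 3: Project onto [-3, 3].
x_proj = clip(-1.0379) = -1.0379
y_proj = clip(-0.2286) = -0.2286
Step 4: Evaluate f.
f(-1.0379, -0.2286) = -4.0378


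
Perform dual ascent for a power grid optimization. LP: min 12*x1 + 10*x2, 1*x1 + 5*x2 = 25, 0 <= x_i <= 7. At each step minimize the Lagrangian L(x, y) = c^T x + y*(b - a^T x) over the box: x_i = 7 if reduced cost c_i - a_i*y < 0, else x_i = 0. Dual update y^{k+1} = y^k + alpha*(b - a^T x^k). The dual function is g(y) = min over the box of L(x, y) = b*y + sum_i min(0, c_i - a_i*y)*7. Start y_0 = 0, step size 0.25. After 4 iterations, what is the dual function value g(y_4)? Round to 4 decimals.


Dual ascent for LP: min 12*x1 + 10*x2, 1*x1 + 5*x2 = 25, 0 <= x_i <= 7
Step 1: y^k = 0.0, reduced costs: (12.0, 10.0)
  x^k = (0.0, 0.0), subgradient = b - a^T x = 25.0
  y^{k+1} = 0.0 + 0.25*25.0 = 6.25
Step 2: y^k = 6.25, reduced costs: (5.75, -21.25)
  x^k = (0.0, 7.0), subgradient = b - a^T x = -10.0
  y^{k+1} = 6.25 + 0.25*-10.0 = 3.75
Step 3: y^k = 3.75, reduced costs: (8.25, -8.75)
  x^k = (0.0, 7.0), subgradient = b - a^T x = -10.0
  y^{k+1} = 3.75 + 0.25*-10.0 = 1.25
Step 4: y^k = 1.25, reduced costs: (10.75, 3.75)
  x^k = (0.0, 0.0), subgradient = b - a^T x = 25.0
  y^{k+1} = 1.25 + 0.25*25.0 = 7.5
Dual objective at y_4 = 7.5: reduced costs (4.5, -27.5), box minimizer x = (0.0, 7.0)
g(y_4) = b*y + (c1 - a1*y)*x1 + (c2 - a2*y)*x2 = 25*7.5 + 4.5*0.0 + (-27.5)*7.0 = 187.5 + 0.0 - 192.5 = -5.0


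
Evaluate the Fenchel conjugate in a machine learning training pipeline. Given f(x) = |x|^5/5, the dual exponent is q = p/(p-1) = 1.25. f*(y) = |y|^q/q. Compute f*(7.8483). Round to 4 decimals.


The conjugate exponent q satisfies 1/p + 1/q = 1.
p = 5, so q = 5/(5 - 1) = 1.25
|y|^q = 7.8483^1.25 = 13.1362
f*(7.8483) = 13.1362 / 1.25 = 10.509


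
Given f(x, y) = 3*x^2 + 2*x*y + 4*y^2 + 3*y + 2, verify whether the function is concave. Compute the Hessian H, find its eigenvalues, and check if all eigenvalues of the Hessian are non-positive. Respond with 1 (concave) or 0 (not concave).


The Hessian of f(x,y) = 3*x^2 + 2*x*y + 4*y^2 + 3*y + 2 is:
H = [[6, 2], [2, 8]]
Trace = 6 + 8 = 14
Determinant = 6*8 - (2)^2 = 44
Discriminant = (14)^2 - 4*44 = 20.0
Eigenvalues: lambda_1 = 4.7639, lambda_2 = 9.2361
The function is not concave.

0


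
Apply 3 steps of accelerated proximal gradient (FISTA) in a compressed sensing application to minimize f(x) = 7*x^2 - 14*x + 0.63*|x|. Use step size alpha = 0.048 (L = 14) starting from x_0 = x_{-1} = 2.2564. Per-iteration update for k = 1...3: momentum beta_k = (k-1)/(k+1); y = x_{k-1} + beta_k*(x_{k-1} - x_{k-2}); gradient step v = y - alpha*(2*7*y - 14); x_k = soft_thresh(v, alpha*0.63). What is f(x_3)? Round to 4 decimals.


FISTA on f(x) = 7*x^2 - 14*x + 0.63*|x|
L = 14, alpha = 0.048
Iteration 1: beta = 0.0, y = 2.2564 + 0.0*(2.2564 - 2.2564) = 2.2564
  grad(y) = 17.5896, v = y - alpha*grad = 1.4121
  prox(v) = soft_thresh(1.4121, 0.0302) = 1.3819
Iteration 2: beta = 0.3333, y = 1.3819 + 0.3333*(1.3819 - 2.2564) = 1.0903
  grad(y) = 1.2648, v = y - alpha*grad = 1.0296
  prox(v) = soft_thresh(1.0296, 0.0302) = 0.9994
Iteration 3: beta = 0.5, y = 0.9994 + 0.5*(0.9994 - 1.3819) = 0.8082
  grad(y) = -2.6858, v = y - alpha*grad = 0.9371
  prox(v) = soft_thresh(0.9371, 0.0302) = 0.9068
f(x_3) = 7*0.9068^2 - 14*0.9068 + 0.63*|0.9068| = -6.3679


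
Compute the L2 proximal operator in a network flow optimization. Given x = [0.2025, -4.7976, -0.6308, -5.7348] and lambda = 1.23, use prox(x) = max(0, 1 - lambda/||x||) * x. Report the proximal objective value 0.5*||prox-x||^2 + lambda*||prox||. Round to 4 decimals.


Step 1: Compute ||x||.
||x|| = 7.5063
Step 2: Compute scaling factor.
scale = max(0, 1 - 1.23/7.5063) = 0.8361
Step 3: prox(x) = [0.1693, -4.0114, -0.5274, -4.7951]
||prox(x)|| = 6.2763
Step 4: Proximal objective.
0.5*||prox-x||^2 = 0.7565
lambda*||prox|| = 7.7198
Total = 8.4762


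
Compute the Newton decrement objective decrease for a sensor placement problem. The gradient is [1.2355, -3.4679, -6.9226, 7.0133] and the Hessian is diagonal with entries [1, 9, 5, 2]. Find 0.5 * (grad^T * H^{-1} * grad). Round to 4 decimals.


Step 1: H is diagonal, so H^(-1) * g = [1.2355, -0.3853, -1.3845, 3.5067].
Step 2: g^T H^(-1) g = sum_i g_i^2 / H_ii
  = (1.2355)^2/1 + (-3.4679)^2/9 + (-6.9226)^2/5 + (7.0133)^2/2
  = 1.5265 + 1.3363 + 9.5845 + 24.5932 = 37.0404
Step 3: Objective decrease = 0.5 * g^T H^(-1) g = 18.5202


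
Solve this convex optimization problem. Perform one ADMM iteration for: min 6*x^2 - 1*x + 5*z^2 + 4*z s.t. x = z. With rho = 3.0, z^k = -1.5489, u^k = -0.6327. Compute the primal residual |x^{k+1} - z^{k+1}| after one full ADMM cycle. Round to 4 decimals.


ADMM iteration with rho = 3.0, z^k = -1.5489, u^k = -0.6327
Step 1: x-update.
Minimize 6*x^2 - 1*x + (3.0/2)*(x + 1.5489 - 0.6327)^2
FOC: (2*6 + 3.0)*x = 1 + 3.0*(-1.5489 + 0.6327)
x^{k+1} = -0.1166
Step 2: z-update.
Minimize 5*z^2 + 4*z + (3.0/2)*(-0.1166 - z - 0.6327)^2
FOC: (2*5 + 3.0)*z = -4 + 3.0*(-0.1166 - 0.6327)
z^{k+1} = -0.4806
Step 3: u-update.
u^{k+1} = -0.6327 - 0.1166 + 0.4806 = -0.2687
Step 4: Primal residual = |-0.1166 + 0.4806| = 0.364


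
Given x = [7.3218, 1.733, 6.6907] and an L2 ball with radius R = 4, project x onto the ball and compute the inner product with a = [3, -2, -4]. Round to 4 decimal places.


Step 1: Compute ||x|| (intermediates to 6 decimals).
||x|| = sqrt(7.3218^2 + 1.733^2 + 6.6907^2) = 10.06864
Step 2: Project.
Since ||x|| > R, scale = R/||x|| = 4/10.06864 = 0.397273, proj(x) = scale * x
proj(x) = [2.908753, 0.688474, 2.658034]
Step 3: Dot product.
a^T * proj(x) = 3*2.908753 - 2*0.688474 - 4*2.658034 = -3.2828


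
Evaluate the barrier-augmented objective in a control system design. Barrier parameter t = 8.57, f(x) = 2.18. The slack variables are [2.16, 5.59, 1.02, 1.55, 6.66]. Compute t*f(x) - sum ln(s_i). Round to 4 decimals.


Step 1: Compute log-barrier.
ln values: [0.7701, 1.721, 0.0198, 0.4383, 1.8961]
phi = -(0.7701 + 1.721 + 0.0198 + 0.4383 + 1.8961) = -4.8453
Step 2: Compute augmented objective.
t*f(x) = 8.57*2.18 = 18.6826
Total = 18.6826 - 4.8453 = 13.8373


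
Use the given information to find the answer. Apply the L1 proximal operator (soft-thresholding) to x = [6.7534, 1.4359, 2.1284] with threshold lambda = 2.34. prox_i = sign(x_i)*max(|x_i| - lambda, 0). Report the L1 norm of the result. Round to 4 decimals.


Soft-thresholding with lambda = 2.34:
prox(6.7534) = sign(6.7534)*max(|6.7534| - 2.34, 0) = 4.4134
prox(1.4359) = sign(1.4359)*max(|1.4359| - 2.34, 0) = 0.0
prox(2.1284) = sign(2.1284)*max(|2.1284| - 2.34, 0) = 0.0
prox(x) = [4.4134, 0.0, 0.0]
||prox(x)||_1 = 4.4134 + 0.0 + 0.0 = 4.4134


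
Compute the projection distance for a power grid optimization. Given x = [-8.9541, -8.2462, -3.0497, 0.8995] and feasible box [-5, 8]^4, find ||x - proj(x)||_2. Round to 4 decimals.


Project each component onto [-5, 8].
clip(-8.9541) = -5.0, clip(-8.2462) = -5.0, clip(-3.0497) = -3.0497, clip(0.8995) = 0.8995
Projection = [-5.0, -5.0, -3.0497, 0.8995]
Squared diffs: [15.6349, 10.5378, 0.0, 0.0]
Distance = sqrt(26.1727) = 5.1159


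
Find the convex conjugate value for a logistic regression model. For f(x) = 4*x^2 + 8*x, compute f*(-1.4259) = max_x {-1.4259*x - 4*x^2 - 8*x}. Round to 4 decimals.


f*(y) = sup_x {y*x - a*x^2 - b*x} = sup_x {(y-b)*x - a*x^2}
FOC: (y - b) - 2a*x = 0 => x* = (y - b)/(2a)
x* = (-1.4259 - 8)/(2*4) = -1.1782
f*(-1.4259) = (y-b)^2/(4a) = (-1.4259 - 8)^2/(4*4)
= 88.8476/16 = 5.553


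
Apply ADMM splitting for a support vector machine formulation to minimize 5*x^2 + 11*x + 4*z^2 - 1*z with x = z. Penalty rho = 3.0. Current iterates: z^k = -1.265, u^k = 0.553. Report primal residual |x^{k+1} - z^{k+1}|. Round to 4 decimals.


ADMM iteration with rho = 3.0, z^k = -1.265, u^k = 0.553
Step 1: x-update.
Minimize 5*x^2 + 11*x + (3.0/2)*(x + 1.265 + 0.553)^2
FOC: (2*5 + 3.0)*x = -11 + 3.0*(-1.265 - 0.553)
x^{k+1} = -1.2657
Step 2: z-update.
Minimize 4*z^2 - 1*z + (3.0/2)*(-1.2657 - z + 0.553)^2
FOC: (2*4 + 3.0)*z = 1 + 3.0*(-1.2657 + 0.553)
z^{k+1} = -0.1035
Step 3: u-update.
u^{k+1} = 0.553 - 1.2657 + 0.1035 = -0.6092
Step 4: Primal residual = |-1.2657 + 0.1035| = 1.1622


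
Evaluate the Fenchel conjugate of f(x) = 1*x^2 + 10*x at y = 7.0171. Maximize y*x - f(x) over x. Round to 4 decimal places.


f*(y) = sup_x {y*x - a*x^2 - b*x} = sup_x {(y-b)*x - a*x^2}
FOC: (y - b) - 2a*x = 0 => x* = (y - b)/(2a)
x* = (7.0171 - 10)/(2*1) = -1.4915
f*(7.0171) = (y-b)^2/(4a) = (7.0171 - 10)^2/(4*1)
= 8.8977/4 = 2.2244


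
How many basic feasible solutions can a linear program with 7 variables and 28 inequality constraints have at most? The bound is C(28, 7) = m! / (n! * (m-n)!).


Each vertex corresponds to some choice of n active constraints out of m, so the number of vertices is at most C(m, n) = m! / (n!(m-n)!).
m = 28, n = 7
Numerator: 28 * 27 * 26 * 25 * 24 * 23 * 22
Denominator: 7! = 5040
C(28, 7) = 1184040


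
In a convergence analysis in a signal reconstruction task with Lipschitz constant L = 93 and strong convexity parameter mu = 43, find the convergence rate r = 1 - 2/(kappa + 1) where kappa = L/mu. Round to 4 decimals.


Step 1: Compute the condition number.
kappa = L/mu = 93/43 = 2.1628
Step 2: Compute the convergence rate.
r = 1 - 2/(kappa + 1) = 1 - 2*mu/(L + mu) = (L - mu)/(L + mu) = 50/136 = 0.3676


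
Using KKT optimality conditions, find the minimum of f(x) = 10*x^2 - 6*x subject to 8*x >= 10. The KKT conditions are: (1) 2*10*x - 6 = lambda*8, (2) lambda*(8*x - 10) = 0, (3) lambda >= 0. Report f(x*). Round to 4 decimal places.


Step 1: Try lambda = 0 (constraint inactive).
x_unc = 6/(2*10) = 0.3
Check: 8*0.3 = 2.4 < 10 -- violated!
Step 2: Constraint must be active: 8*x = 10
x* = 10/8 = 1.25
lambda = (2*10*1.25 - 6)/8 = 2.375
Step 3: Compute optimal value.
f(x*) = 10*1.25^2 - 6*1.25 = 8.125


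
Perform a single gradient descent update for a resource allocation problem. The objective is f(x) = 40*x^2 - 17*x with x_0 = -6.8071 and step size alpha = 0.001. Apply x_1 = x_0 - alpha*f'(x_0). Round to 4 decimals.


We compute the gradient at x_0 and apply the update.
f'(x) = 80*x - 17
f'(-6.8071) = 80*-6.8071 - 17 = -561.568
x_1 = -6.8071 - 0.001*-561.568 = -6.2455


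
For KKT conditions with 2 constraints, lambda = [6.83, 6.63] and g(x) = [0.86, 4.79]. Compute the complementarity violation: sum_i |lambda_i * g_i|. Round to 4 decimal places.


KKT complementary slackness check:
lambda_1 * g_1 = 6.83 * 0.86 = 5.8738
lambda_2 * g_2 = 6.63 * 4.79 = 31.7577
Total violation = 5.8738 + 31.7577 = 37.6315


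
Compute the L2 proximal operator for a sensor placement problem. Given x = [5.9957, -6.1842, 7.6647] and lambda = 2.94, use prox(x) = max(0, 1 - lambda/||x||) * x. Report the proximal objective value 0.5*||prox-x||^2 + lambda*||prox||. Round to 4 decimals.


Step 1: Compute ||x||.
||x|| = 11.53
Step 2: Compute scaling factor.
scale = max(0, 1 - 2.94/11.53) = 0.745
Step 3: prox(x) = [4.4669, -4.6073, 5.7103]
||prox(x)|| = 8.59
Step 4: Proximal objective.
0.5*||prox-x||^2 = 4.3218
lambda*||prox|| = 25.2546
Total = 29.5763


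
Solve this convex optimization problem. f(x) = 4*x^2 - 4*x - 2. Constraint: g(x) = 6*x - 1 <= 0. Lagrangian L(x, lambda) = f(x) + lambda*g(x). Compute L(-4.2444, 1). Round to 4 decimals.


Step 1: Evaluate f(x).
f(-4.2444) = 4*(-4.2444)^2 - 4*(-4.2444) - 2 = 87.0373
Step 2: Evaluate g(x).
g(-4.2444) = 6*-4.2444 - 1 = -26.4664
Step 3: Compute Lagrangian.
L = 87.0373 + 1*-26.4664 = 60.5709


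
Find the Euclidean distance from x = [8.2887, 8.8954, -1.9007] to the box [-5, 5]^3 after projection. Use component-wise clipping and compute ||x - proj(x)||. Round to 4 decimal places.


Project each component onto [-5, 5].
clip(8.2887) = 5.0, clip(8.8954) = 5.0, clip(-1.9007) = -1.9007
Projection = [5.0, 5.0, -1.9007]
Squared diffs: [10.8155, 15.1741, 0.0]
Distance = sqrt(25.9896) = 5.098


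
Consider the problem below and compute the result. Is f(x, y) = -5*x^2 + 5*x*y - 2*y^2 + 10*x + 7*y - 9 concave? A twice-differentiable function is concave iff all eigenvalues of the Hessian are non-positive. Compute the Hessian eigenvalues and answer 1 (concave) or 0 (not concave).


The Hessian of f(x,y) = -5*x^2 + 5*x*y - 2*y^2 + 10*x + 7*y - 9 is:
H = [[-10, 5], [5, -4]]
Trace = -10 - 4 = -14
Determinant = -10*-4 - (5)^2 = 15
Discriminant = (-14)^2 - 4*15 = 136.0
Eigenvalues: lambda_1 = -12.831, lambda_2 = -1.169
The function is concave.

1


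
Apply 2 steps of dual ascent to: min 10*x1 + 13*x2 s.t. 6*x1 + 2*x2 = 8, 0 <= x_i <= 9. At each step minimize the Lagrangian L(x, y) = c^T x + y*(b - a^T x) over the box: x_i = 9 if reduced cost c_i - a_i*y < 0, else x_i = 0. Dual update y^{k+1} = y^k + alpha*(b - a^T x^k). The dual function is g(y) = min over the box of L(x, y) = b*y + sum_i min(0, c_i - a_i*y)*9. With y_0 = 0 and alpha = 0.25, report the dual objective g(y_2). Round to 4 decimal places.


Dual ascent for LP: min 10*x1 + 13*x2, 6*x1 + 2*x2 = 8, 0 <= x_i <= 9
Step 1: y^k = 0.0, reduced costs: (10.0, 13.0)
  x^k = (0.0, 0.0), subgradient = b - a^T x = 8.0
  y^{k+1} = 0.0 + 0.25*8.0 = 2.0
Step 2: y^k = 2.0, reduced costs: (-2.0, 9.0)
  x^k = (9.0, 0.0), subgradient = b - a^T x = -46.0
  y^{k+1} = 2.0 + 0.25*-46.0 = -9.5
Dual objective at y_2 = -9.5: reduced costs (67.0, 32.0), box minimizer x = (0.0, 0.0)
g(y_2) = b*y + (c1 - a1*y)*x1 + (c2 - a2*y)*x2 = 8*(-9.5) + 67.0*0.0 + 32.0*0.0 = -76.0 + 0.0 + 0.0 = -76.0


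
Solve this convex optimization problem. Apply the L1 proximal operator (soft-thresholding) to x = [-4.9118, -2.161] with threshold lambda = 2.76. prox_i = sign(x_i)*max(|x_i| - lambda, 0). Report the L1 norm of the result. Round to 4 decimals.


Soft-thresholding with lambda = 2.76:
prox(-4.9118) = sign(-4.9118)*max(|-4.9118| - 2.76, 0) = -2.1518
prox(-2.161) = sign(-2.161)*max(|-2.161| - 2.76, 0) = 0.0
prox(x) = [-2.1518, 0.0]
||prox(x)||_1 = 2.1518 + 0.0 = 2.1518


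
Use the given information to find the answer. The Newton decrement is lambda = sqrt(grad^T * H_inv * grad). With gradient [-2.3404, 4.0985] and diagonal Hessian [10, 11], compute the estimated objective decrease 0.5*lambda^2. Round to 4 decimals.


Step 1: H is diagonal, so H^(-1) * g = [-0.234, 0.3726].
Step 2: g^T H^(-1) g = sum_i g_i^2 / H_ii
  = (-2.3404)^2/10 + (4.0985)^2/11
  = 0.5477 + 1.5271 = 2.0748
Step 3: Objective decrease = 0.5 * g^T H^(-1) g = 1.0374


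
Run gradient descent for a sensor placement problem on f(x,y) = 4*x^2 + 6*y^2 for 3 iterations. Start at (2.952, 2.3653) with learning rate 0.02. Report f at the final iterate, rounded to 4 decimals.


Gradient descent on f(x,y) = 4*x^2 + 6*y^2.
Starting point: (2.952, 2.3653), alpha = 0.02
Step 1: grad_x = 2*4*2.952 = 23.616, grad_y = 2*6*2.3653 = 28.3836
  x_1 = 2.952 - 0.02*23.616 = 2.4797
  y_1 = 2.3653 - 0.02*28.3836 = 1.7976
Step 2: grad_x = 2*4*2.4797 = 19.8374, grad_y = 2*6*1.7976 = 21.5715
  x_2 = 2.4797 - 0.02*19.8374 = 2.0829
  y_2 = 1.7976 - 0.02*21.5715 = 1.3662
Step 3: grad_x = 2*4*2.0829 = 16.6634, grad_y = 2*6*1.3662 = 16.3944
  x_3 = 2.0829 - 0.02*16.6634 = 1.7497
  y_3 = 1.3662 - 0.02*16.3944 = 1.0383
f(1.7497, 1.0383) = 4*1.7497^2 + 6*1.0383^2 = 18.7138


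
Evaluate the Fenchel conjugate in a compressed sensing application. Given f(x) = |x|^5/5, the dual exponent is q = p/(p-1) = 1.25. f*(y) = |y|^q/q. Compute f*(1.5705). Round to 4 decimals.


The conjugate exponent q satisfies 1/p + 1/q = 1.
p = 5, so q = 5/(5 - 1) = 1.25
|y|^q = 1.5705^1.25 = 1.7581
f*(1.5705) = 1.7581 / 1.25 = 1.4065


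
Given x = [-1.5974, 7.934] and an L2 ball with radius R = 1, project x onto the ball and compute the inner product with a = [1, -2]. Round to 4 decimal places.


Step 1: Compute ||x|| (intermediates to 6 decimals).
||x|| = sqrt((-1.5974)^2 + 7.934^2) = 8.09321
Step 2: Project.
Since ||x|| > R, scale = R/||x|| = 1/8.09321 = 0.12356, proj(x) = scale * x
proj(x) = [-0.197375, 0.980325]
Step 3: Dot product.
a^T * proj(x) = 1*(-0.197375) - 2*0.980325 = -2.158


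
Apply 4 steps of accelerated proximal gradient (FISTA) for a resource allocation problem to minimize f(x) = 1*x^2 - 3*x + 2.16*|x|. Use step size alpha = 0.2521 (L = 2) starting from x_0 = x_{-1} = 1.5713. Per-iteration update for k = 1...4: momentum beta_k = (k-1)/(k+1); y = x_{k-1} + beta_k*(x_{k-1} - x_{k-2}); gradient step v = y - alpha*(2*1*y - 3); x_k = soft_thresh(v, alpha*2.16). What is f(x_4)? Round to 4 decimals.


FISTA on f(x) = 1*x^2 - 3*x + 2.16*|x|
L = 2, alpha = 0.2521
Iteration 1: beta = 0.0, y = 1.5713 + 0.0*(1.5713 - 1.5713) = 1.5713
  grad(y) = 0.1426, v = y - alpha*grad = 1.5354
  prox(v) = soft_thresh(1.5354, 0.5445) = 0.9908
Iteration 2: beta = 0.3333, y = 0.9908 + 0.3333*(0.9908 - 1.5713) = 0.7973
  grad(y) = -1.4054, v = y - alpha*grad = 1.1516
  prox(v) = soft_thresh(1.1516, 0.5445) = 0.6071
Iteration 3: beta = 0.5, y = 0.6071 + 0.5*(0.6071 - 0.9908) = 0.4152
  grad(y) = -2.1696, v = y - alpha*grad = 0.9622
  prox(v) = soft_thresh(0.9622, 0.5445) = 0.4176
Iteration 4: beta = 0.6, y = 0.4176 + 0.6*(0.4176 - 0.6071) = 0.304
  grad(y) = -2.3921, v = y - alpha*grad = 0.907
  prox(v) = soft_thresh(0.907, 0.5445) = 0.3625
f(x_4) = 1*0.3625^2 - 3*0.3625 + 2.16*|0.3625| = -0.1731


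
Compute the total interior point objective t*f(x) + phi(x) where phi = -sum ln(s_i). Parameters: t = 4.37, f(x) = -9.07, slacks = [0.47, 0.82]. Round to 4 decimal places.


Step 1: Compute log-barrier.
ln values: [-0.755, -0.1985]
phi = -(-0.755 - 0.1985) = 0.9535
Step 2: Compute augmented objective.
t*f(x) = 4.37*-9.07 = -39.6359
Total = -39.6359 + 0.9535 = -38.6824


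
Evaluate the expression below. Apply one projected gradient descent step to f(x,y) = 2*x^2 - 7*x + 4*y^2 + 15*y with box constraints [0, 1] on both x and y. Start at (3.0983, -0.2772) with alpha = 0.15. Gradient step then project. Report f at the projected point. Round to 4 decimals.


Step 1: Compute gradient at (3.0983, -0.2772).
grad_x = 2*2*3.0983 - 7 = 5.3932
grad_y = 2*4*-0.2772 + 15 = 12.7824
Step 2: Gradient step.
x_raw = 3.0983 - 0.15*5.3932 = 2.2893
y_raw = -0.2772 - 0.15*12.7824 = -2.1946
Step 3: Project onto [0, 1].
x_proj = clip(2.2893) = 1.0
y_proj = clip(-2.1946) = 0.0
Step 4: Evaluate f.
f(1.0, 0.0) = -5.0


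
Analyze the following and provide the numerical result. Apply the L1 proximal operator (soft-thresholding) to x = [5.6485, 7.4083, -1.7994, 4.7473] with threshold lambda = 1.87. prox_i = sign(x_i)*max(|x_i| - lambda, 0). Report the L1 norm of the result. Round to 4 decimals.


Soft-thresholding with lambda = 1.87:
prox(5.6485) = sign(5.6485)*max(|5.6485| - 1.87, 0) = 3.7785
prox(7.4083) = sign(7.4083)*max(|7.4083| - 1.87, 0) = 5.5383
prox(-1.7994) = sign(-1.7994)*max(|-1.7994| - 1.87, 0) = 0.0
prox(4.7473) = sign(4.7473)*max(|4.7473| - 1.87, 0) = 2.8773
prox(x) = [3.7785, 5.5383, 0.0, 2.8773]
||prox(x)||_1 = 3.7785 + 5.5383 + 0.0 + 2.8773 = 12.1941


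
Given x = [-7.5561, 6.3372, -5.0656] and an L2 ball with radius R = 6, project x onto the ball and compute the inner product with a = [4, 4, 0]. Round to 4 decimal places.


Step 1: Compute ||x|| (intermediates to 6 decimals).
||x|| = sqrt((-7.5561)^2 + 6.3372^2 + (-5.0656)^2) = 11.086706
Step 2: Project.
Since ||x|| > R, scale = R/||x|| = 6/11.086706 = 0.541189, proj(x) = scale * x
proj(x) = [-4.089278, 3.429623, -2.741447]
Step 3: Dot product.
a^T * proj(x) = 4*(-4.089278) + 4*3.429623 + 0*(-2.741447) = -2.6386


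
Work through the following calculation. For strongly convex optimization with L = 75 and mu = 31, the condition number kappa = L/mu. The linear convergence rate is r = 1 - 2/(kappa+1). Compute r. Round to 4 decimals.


Step 1: Compute the condition number.
kappa = L/mu = 75/31 = 2.4194
Step 2: Compute the convergence rate.
r = 1 - 2/(kappa + 1) = 1 - 2*mu/(L + mu) = (L - mu)/(L + mu) = 44/106 = 0.4151


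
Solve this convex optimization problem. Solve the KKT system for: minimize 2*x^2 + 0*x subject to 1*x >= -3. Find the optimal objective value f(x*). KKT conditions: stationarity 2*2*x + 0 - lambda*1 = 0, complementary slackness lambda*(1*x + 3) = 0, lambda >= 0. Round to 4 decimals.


Step 1: Try lambda = 0 (constraint inactive).
Stationarity: 2*2*x + 0 = 0
x* = 0/(2*2) = 0.0
Check constraint: 1*0.0 = 0.0 >= -3 -- satisfied.
Step 2: Compute optimal value.
f(x*) = 2*0.0^2 + 0*0.0 = 0.0


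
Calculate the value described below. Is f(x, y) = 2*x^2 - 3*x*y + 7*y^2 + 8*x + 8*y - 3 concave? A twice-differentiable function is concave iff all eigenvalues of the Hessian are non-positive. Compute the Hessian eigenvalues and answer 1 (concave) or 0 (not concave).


The Hessian of f(x,y) = 2*x^2 - 3*x*y + 7*y^2 + 8*x + 8*y - 3 is:
H = [[4, -3], [-3, 14]]
Trace = 4 + 14 = 18
Determinant = 4*14 - (-3)^2 = 47
Discriminant = (18)^2 - 4*47 = 136.0
Eigenvalues: lambda_1 = 3.169, lambda_2 = 14.831
The function is not concave.

0


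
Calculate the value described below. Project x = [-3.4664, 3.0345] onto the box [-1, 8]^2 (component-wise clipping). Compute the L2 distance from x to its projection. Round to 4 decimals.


Project each component onto [-1, 8].
clip(-3.4664) = -1.0, clip(3.0345) = 3.0345
Projection = [-1.0, 3.0345]
Squared diffs: [6.0831, 0.0]
Distance = sqrt(6.0831) = 2.4664


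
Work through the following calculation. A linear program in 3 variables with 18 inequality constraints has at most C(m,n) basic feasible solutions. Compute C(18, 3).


Each vertex corresponds to some choice of n active constraints out of m, so the number of vertices is at most C(m, n) = m! / (n!(m-n)!).
m = 18, n = 3
Numerator: 18 * 17 * 16
Denominator: 3! = 6
C(18, 3) = 816


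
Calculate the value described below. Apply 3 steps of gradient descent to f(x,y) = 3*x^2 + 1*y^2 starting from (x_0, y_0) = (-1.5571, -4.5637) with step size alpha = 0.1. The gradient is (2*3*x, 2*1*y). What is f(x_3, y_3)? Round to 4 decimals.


Gradient descent on f(x,y) = 3*x^2 + 1*y^2.
Starting point: (-1.5571, -4.5637), alpha = 0.1
Step 1: grad_x = 2*3*-1.5571 = -9.3426, grad_y = 2*1*-4.5637 = -9.1274
  x_1 = -1.5571 - 0.1*-9.3426 = -0.6228
  y_1 = -4.5637 - 0.1*-9.1274 = -3.651
Step 2: grad_x = 2*3*-0.6228 = -3.737, grad_y = 2*1*-3.651 = -7.3019
  x_2 = -0.6228 - 0.1*-3.737 = -0.2491
  y_2 = -3.651 - 0.1*-7.3019 = -2.9208
Step 3: grad_x = 2*3*-0.2491 = -1.4948, grad_y = 2*1*-2.9208 = -5.8415
  x_3 = -0.2491 - 0.1*-1.4948 = -0.0997
  y_3 = -2.9208 - 0.1*-5.8415 = -2.3366
f(-0.0997, -2.3366) = 3*(-0.0997)^2 + 1*(-2.3366)^2 = 5.4896


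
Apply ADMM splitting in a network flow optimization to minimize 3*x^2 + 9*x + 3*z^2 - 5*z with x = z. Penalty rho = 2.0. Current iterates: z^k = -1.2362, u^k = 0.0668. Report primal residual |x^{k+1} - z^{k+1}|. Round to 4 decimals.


ADMM iteration with rho = 2.0, z^k = -1.2362, u^k = 0.0668
Step 1: x-update.
Minimize 3*x^2 + 9*x + (2.0/2)*(x + 1.2362 + 0.0668)^2
FOC: (2*3 + 2.0)*x = -9 + 2.0*(-1.2362 - 0.0668)
x^{k+1} = -1.4508
Step 2: z-update.
Minimize 3*z^2 - 5*z + (2.0/2)*(-1.4508 - z + 0.0668)^2
FOC: (2*3 + 2.0)*z = 5 + 2.0*(-1.4508 + 0.0668)
z^{k+1} = 0.279
Step 3: u-update.
u^{k+1} = 0.0668 - 1.4508 - 0.279 = -1.663
Step 4: Primal residual = |-1.4508 - 0.279| = 1.7298


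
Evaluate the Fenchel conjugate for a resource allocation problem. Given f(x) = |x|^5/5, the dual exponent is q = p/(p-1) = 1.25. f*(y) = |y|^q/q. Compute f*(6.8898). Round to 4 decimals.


The conjugate exponent q satisfies 1/p + 1/q = 1.
p = 5, so q = 5/(5 - 1) = 1.25
|y|^q = 6.8898^1.25 = 11.1624
f*(6.8898) = 11.1624 / 1.25 = 8.9299


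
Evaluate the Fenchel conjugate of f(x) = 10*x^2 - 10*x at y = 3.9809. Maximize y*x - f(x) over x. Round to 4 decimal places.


f*(y) = sup_x {y*x - a*x^2 - b*x} = sup_x {(y-b)*x - a*x^2}
FOC: (y - b) - 2a*x = 0 => x* = (y - b)/(2a)
x* = (3.9809 + 10)/(2*10) = 0.699
f*(3.9809) = (y-b)^2/(4a) = (3.9809 + 10)^2/(4*10)
= 195.4656/40 = 4.8866
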